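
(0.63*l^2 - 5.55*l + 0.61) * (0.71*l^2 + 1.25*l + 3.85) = 0.4473*l^4 - 3.153*l^3 - 4.0789*l^2 - 20.605*l + 2.3485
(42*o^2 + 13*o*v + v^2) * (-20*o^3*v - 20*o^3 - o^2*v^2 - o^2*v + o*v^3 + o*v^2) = -840*o^5*v - 840*o^5 - 302*o^4*v^2 - 302*o^4*v + 9*o^3*v^3 + 9*o^3*v^2 + 12*o^2*v^4 + 12*o^2*v^3 + o*v^5 + o*v^4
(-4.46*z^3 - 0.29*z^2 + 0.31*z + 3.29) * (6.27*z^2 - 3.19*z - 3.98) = -27.9642*z^5 + 12.4091*z^4 + 20.6196*z^3 + 20.7936*z^2 - 11.7289*z - 13.0942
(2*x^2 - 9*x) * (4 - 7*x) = -14*x^3 + 71*x^2 - 36*x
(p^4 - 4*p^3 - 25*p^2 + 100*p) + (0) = p^4 - 4*p^3 - 25*p^2 + 100*p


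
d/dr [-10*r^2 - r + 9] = -20*r - 1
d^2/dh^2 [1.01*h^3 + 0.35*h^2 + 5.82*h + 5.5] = 6.06*h + 0.7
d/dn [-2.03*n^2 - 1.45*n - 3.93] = -4.06*n - 1.45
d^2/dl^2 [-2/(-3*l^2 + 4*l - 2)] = 4*(-9*l^2 + 12*l + 4*(3*l - 2)^2 - 6)/(3*l^2 - 4*l + 2)^3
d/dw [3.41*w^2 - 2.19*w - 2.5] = 6.82*w - 2.19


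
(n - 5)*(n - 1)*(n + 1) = n^3 - 5*n^2 - n + 5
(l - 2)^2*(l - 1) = l^3 - 5*l^2 + 8*l - 4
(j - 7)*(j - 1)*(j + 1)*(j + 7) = j^4 - 50*j^2 + 49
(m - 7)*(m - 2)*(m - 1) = m^3 - 10*m^2 + 23*m - 14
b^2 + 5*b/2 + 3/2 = (b + 1)*(b + 3/2)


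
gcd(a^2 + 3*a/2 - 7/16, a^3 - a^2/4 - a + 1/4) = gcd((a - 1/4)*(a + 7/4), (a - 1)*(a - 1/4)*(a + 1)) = a - 1/4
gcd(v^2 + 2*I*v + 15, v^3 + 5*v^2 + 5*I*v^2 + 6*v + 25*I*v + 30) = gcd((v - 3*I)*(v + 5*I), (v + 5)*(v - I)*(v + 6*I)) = 1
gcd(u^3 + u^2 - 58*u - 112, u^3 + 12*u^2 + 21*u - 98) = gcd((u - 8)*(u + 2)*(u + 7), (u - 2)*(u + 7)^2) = u + 7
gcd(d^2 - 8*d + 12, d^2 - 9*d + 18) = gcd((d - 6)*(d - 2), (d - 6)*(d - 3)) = d - 6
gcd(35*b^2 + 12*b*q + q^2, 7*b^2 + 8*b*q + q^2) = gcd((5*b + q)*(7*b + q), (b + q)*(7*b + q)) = 7*b + q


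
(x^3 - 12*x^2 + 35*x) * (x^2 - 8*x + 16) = x^5 - 20*x^4 + 147*x^3 - 472*x^2 + 560*x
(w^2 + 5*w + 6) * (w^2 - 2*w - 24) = w^4 + 3*w^3 - 28*w^2 - 132*w - 144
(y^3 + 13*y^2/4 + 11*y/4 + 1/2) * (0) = 0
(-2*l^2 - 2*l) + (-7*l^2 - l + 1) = -9*l^2 - 3*l + 1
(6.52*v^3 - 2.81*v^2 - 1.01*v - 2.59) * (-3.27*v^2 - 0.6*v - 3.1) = -21.3204*v^5 + 5.2767*v^4 - 15.2233*v^3 + 17.7863*v^2 + 4.685*v + 8.029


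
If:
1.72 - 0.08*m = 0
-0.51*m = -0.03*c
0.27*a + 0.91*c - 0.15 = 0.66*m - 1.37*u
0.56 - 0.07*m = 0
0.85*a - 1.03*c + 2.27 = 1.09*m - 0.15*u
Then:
No Solution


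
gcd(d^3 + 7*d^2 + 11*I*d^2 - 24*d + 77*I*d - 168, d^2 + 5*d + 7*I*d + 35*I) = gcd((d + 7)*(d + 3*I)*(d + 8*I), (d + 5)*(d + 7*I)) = 1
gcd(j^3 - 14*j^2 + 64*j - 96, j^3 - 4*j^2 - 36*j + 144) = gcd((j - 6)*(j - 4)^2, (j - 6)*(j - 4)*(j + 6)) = j^2 - 10*j + 24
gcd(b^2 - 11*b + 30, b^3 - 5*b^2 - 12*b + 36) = b - 6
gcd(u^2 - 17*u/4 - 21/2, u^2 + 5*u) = 1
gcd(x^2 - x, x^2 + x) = x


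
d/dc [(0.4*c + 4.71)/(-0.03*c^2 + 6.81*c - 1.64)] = (0.012*c^2 + 0.2826*c - 32.7311)/(0.0009*c^4 - 0.4086*c^3 + 46.4745*c^2 - 22.3368*c + 2.6896)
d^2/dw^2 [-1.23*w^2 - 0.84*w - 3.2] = -2.46000000000000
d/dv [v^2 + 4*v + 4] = 2*v + 4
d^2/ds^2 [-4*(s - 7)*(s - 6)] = -8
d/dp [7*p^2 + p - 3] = 14*p + 1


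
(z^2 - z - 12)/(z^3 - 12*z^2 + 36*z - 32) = (z^2 - z - 12)/(z^3 - 12*z^2 + 36*z - 32)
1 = 1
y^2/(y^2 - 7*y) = y/(y - 7)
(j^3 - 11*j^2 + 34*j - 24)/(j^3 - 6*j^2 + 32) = (j^2 - 7*j + 6)/(j^2 - 2*j - 8)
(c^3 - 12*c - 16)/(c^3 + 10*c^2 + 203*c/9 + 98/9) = 9*(c^3 - 12*c - 16)/(9*c^3 + 90*c^2 + 203*c + 98)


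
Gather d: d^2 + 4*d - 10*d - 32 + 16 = d^2 - 6*d - 16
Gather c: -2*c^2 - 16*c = -2*c^2 - 16*c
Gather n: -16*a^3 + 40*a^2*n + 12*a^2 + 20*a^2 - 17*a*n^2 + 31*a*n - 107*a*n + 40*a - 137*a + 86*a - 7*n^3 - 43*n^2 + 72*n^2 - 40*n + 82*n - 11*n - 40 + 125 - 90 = -16*a^3 + 32*a^2 - 11*a - 7*n^3 + n^2*(29 - 17*a) + n*(40*a^2 - 76*a + 31) - 5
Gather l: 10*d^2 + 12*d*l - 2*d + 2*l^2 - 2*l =10*d^2 - 2*d + 2*l^2 + l*(12*d - 2)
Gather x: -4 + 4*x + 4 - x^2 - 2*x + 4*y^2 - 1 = -x^2 + 2*x + 4*y^2 - 1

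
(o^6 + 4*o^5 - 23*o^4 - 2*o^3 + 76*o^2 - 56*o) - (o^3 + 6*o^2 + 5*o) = o^6 + 4*o^5 - 23*o^4 - 3*o^3 + 70*o^2 - 61*o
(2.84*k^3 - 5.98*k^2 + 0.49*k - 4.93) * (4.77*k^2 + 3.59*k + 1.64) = 13.5468*k^5 - 18.329*k^4 - 14.4733*k^3 - 31.5642*k^2 - 16.8951*k - 8.0852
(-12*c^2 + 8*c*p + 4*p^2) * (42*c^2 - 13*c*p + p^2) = -504*c^4 + 492*c^3*p + 52*c^2*p^2 - 44*c*p^3 + 4*p^4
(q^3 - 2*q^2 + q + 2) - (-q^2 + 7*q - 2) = q^3 - q^2 - 6*q + 4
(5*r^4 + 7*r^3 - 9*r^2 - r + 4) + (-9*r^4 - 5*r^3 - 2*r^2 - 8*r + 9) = -4*r^4 + 2*r^3 - 11*r^2 - 9*r + 13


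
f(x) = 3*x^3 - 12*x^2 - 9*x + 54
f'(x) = 9*x^2 - 24*x - 9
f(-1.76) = 16.31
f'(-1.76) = 61.12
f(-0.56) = 54.75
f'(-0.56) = 7.26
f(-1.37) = 36.09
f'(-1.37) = 40.77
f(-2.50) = -45.38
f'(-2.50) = 107.25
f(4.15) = 24.40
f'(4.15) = 46.40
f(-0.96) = 48.93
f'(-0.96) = 22.33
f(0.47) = 47.43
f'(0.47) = -18.29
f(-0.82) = 51.66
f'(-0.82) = 16.73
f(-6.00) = -972.00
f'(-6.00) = 459.00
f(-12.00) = -6750.00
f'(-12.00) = 1575.00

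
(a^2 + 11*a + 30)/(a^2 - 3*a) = (a^2 + 11*a + 30)/(a*(a - 3))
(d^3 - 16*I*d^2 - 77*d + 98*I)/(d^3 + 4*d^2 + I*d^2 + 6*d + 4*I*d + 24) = (d^2 - 14*I*d - 49)/(d^2 + d*(4 + 3*I) + 12*I)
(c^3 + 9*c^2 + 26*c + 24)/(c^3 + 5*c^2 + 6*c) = (c + 4)/c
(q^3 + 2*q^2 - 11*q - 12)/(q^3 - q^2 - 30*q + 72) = (q^2 + 5*q + 4)/(q^2 + 2*q - 24)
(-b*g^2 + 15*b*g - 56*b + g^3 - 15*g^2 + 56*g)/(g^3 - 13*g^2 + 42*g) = (-b*g + 8*b + g^2 - 8*g)/(g*(g - 6))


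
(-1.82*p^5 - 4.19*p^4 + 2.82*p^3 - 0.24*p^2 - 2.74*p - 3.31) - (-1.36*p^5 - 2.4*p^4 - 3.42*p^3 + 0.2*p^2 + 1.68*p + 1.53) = -0.46*p^5 - 1.79*p^4 + 6.24*p^3 - 0.44*p^2 - 4.42*p - 4.84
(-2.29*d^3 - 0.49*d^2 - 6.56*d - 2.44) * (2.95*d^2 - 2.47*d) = -6.7555*d^5 + 4.2108*d^4 - 18.1417*d^3 + 9.0052*d^2 + 6.0268*d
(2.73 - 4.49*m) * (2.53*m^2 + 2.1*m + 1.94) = -11.3597*m^3 - 2.5221*m^2 - 2.9776*m + 5.2962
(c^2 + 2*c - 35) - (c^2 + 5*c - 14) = -3*c - 21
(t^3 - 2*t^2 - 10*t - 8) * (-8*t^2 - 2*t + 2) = -8*t^5 + 14*t^4 + 86*t^3 + 80*t^2 - 4*t - 16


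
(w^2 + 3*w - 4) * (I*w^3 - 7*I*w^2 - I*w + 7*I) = I*w^5 - 4*I*w^4 - 26*I*w^3 + 32*I*w^2 + 25*I*w - 28*I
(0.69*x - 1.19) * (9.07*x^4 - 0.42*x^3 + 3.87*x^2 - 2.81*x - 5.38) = 6.2583*x^5 - 11.0831*x^4 + 3.1701*x^3 - 6.5442*x^2 - 0.3683*x + 6.4022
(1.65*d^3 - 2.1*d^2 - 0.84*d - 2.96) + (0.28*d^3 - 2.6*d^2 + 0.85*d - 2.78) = 1.93*d^3 - 4.7*d^2 + 0.01*d - 5.74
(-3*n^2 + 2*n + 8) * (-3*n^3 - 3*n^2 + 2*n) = 9*n^5 + 3*n^4 - 36*n^3 - 20*n^2 + 16*n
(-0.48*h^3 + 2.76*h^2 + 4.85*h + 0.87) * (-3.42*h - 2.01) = 1.6416*h^4 - 8.4744*h^3 - 22.1346*h^2 - 12.7239*h - 1.7487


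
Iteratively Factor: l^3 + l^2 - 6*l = (l + 3)*(l^2 - 2*l) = (l - 2)*(l + 3)*(l)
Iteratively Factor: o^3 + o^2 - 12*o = (o - 3)*(o^2 + 4*o) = o*(o - 3)*(o + 4)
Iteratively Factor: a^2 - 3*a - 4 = (a - 4)*(a + 1)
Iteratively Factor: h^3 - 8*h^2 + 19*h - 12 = (h - 4)*(h^2 - 4*h + 3) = (h - 4)*(h - 1)*(h - 3)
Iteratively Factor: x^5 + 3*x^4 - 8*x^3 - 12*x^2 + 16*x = (x)*(x^4 + 3*x^3 - 8*x^2 - 12*x + 16) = x*(x - 2)*(x^3 + 5*x^2 + 2*x - 8) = x*(x - 2)*(x + 4)*(x^2 + x - 2) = x*(x - 2)*(x + 2)*(x + 4)*(x - 1)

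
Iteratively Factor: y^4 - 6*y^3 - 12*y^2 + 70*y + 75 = (y + 3)*(y^3 - 9*y^2 + 15*y + 25) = (y - 5)*(y + 3)*(y^2 - 4*y - 5) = (y - 5)^2*(y + 3)*(y + 1)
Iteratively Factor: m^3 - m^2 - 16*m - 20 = (m + 2)*(m^2 - 3*m - 10) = (m + 2)^2*(m - 5)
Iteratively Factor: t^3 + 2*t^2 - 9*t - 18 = (t - 3)*(t^2 + 5*t + 6) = (t - 3)*(t + 3)*(t + 2)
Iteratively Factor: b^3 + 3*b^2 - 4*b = (b - 1)*(b^2 + 4*b) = (b - 1)*(b + 4)*(b)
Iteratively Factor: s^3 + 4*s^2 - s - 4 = (s + 4)*(s^2 - 1) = (s - 1)*(s + 4)*(s + 1)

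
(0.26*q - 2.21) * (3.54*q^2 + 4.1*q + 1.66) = 0.9204*q^3 - 6.7574*q^2 - 8.6294*q - 3.6686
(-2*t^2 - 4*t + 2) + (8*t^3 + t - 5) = 8*t^3 - 2*t^2 - 3*t - 3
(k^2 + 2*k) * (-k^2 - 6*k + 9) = -k^4 - 8*k^3 - 3*k^2 + 18*k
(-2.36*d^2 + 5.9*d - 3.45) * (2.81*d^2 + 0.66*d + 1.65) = -6.6316*d^4 + 15.0214*d^3 - 9.6945*d^2 + 7.458*d - 5.6925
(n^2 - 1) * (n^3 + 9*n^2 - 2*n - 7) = n^5 + 9*n^4 - 3*n^3 - 16*n^2 + 2*n + 7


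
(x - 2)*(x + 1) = x^2 - x - 2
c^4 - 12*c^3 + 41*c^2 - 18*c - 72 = (c - 6)*(c - 4)*(c - 3)*(c + 1)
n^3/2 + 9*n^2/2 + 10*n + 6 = (n/2 + 1/2)*(n + 2)*(n + 6)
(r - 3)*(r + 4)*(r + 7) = r^3 + 8*r^2 - 5*r - 84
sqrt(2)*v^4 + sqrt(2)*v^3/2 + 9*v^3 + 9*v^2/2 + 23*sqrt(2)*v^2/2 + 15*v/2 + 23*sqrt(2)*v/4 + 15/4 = (v + 1/2)*(v + 3*sqrt(2)/2)*(v + 5*sqrt(2)/2)*(sqrt(2)*v + 1)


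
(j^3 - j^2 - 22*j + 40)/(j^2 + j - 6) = (j^2 + j - 20)/(j + 3)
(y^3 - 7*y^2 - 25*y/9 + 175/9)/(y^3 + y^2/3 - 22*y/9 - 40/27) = 3*(3*y^2 - 16*y - 35)/(9*y^2 + 18*y + 8)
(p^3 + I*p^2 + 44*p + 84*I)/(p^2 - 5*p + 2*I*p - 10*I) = (p^2 - I*p + 42)/(p - 5)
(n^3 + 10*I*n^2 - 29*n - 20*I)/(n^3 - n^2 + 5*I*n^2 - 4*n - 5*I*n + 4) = (n + 5*I)/(n - 1)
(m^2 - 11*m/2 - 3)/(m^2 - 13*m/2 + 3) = (2*m + 1)/(2*m - 1)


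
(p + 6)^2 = p^2 + 12*p + 36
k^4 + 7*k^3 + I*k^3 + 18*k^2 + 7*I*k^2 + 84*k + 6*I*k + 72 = (k + 1)*(k + 6)*(k - 3*I)*(k + 4*I)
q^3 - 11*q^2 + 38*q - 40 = (q - 5)*(q - 4)*(q - 2)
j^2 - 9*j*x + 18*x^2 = (j - 6*x)*(j - 3*x)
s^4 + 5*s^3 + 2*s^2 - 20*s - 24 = (s - 2)*(s + 2)^2*(s + 3)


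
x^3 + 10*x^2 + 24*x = x*(x + 4)*(x + 6)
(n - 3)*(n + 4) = n^2 + n - 12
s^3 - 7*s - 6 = (s - 3)*(s + 1)*(s + 2)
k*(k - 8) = k^2 - 8*k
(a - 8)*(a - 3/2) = a^2 - 19*a/2 + 12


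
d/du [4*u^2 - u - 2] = 8*u - 1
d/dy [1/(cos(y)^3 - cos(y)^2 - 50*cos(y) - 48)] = (3*cos(y)^2 - 2*cos(y) - 50)*sin(y)/(-cos(y)^3 + cos(y)^2 + 50*cos(y) + 48)^2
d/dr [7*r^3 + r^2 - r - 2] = 21*r^2 + 2*r - 1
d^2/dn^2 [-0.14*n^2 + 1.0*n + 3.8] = -0.280000000000000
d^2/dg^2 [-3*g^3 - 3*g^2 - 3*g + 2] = -18*g - 6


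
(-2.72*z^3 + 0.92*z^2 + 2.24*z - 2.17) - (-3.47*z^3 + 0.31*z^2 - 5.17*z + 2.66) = 0.75*z^3 + 0.61*z^2 + 7.41*z - 4.83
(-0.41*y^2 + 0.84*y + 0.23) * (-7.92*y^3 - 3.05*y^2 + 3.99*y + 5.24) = 3.2472*y^5 - 5.4023*y^4 - 6.0195*y^3 + 0.5017*y^2 + 5.3193*y + 1.2052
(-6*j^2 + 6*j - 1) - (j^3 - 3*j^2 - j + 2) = -j^3 - 3*j^2 + 7*j - 3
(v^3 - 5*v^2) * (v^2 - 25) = v^5 - 5*v^4 - 25*v^3 + 125*v^2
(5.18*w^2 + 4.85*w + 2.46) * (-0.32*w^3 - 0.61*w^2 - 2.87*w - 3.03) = -1.6576*w^5 - 4.7118*w^4 - 18.6123*w^3 - 31.1155*w^2 - 21.7557*w - 7.4538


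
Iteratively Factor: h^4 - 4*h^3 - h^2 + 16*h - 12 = (h - 1)*(h^3 - 3*h^2 - 4*h + 12) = (h - 1)*(h + 2)*(h^2 - 5*h + 6) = (h - 2)*(h - 1)*(h + 2)*(h - 3)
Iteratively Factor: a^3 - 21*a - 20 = (a + 1)*(a^2 - a - 20) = (a - 5)*(a + 1)*(a + 4)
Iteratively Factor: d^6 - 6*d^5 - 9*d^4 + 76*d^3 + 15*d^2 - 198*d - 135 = (d + 1)*(d^5 - 7*d^4 - 2*d^3 + 78*d^2 - 63*d - 135) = (d - 3)*(d + 1)*(d^4 - 4*d^3 - 14*d^2 + 36*d + 45) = (d - 3)*(d + 1)^2*(d^3 - 5*d^2 - 9*d + 45) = (d - 3)^2*(d + 1)^2*(d^2 - 2*d - 15) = (d - 3)^2*(d + 1)^2*(d + 3)*(d - 5)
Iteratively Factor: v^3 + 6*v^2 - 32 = (v - 2)*(v^2 + 8*v + 16) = (v - 2)*(v + 4)*(v + 4)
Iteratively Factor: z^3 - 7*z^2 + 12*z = (z - 4)*(z^2 - 3*z) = (z - 4)*(z - 3)*(z)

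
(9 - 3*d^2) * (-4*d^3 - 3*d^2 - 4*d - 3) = 12*d^5 + 9*d^4 - 24*d^3 - 18*d^2 - 36*d - 27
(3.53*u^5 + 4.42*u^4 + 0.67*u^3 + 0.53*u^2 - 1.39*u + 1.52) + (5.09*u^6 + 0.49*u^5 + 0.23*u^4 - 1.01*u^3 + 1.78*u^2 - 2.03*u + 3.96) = 5.09*u^6 + 4.02*u^5 + 4.65*u^4 - 0.34*u^3 + 2.31*u^2 - 3.42*u + 5.48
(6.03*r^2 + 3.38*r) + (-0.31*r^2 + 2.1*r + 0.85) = 5.72*r^2 + 5.48*r + 0.85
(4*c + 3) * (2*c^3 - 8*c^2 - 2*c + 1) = 8*c^4 - 26*c^3 - 32*c^2 - 2*c + 3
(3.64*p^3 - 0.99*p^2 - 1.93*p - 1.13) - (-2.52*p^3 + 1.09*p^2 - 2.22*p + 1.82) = 6.16*p^3 - 2.08*p^2 + 0.29*p - 2.95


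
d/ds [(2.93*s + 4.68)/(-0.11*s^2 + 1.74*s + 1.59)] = (0.3223*s^2 + 1.0296*s - 3.4845)/(0.0121*s^4 - 0.3828*s^3 + 2.6778*s^2 + 5.5332*s + 2.5281)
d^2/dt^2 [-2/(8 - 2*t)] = 2/(t - 4)^3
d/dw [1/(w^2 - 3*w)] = (3 - 2*w)/(w^2*(w - 3)^2)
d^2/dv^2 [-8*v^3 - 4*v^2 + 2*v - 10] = -48*v - 8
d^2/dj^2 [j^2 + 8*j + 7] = 2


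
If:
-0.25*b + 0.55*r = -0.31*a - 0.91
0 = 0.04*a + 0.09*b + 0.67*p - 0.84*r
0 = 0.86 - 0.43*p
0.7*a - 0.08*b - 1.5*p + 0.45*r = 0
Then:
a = 3.88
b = 16.17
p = 2.00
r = 3.51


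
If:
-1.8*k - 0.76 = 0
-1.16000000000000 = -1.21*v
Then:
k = -0.42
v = 0.96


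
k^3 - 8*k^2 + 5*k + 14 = (k - 7)*(k - 2)*(k + 1)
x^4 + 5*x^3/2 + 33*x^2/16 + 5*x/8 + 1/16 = (x + 1/4)^2*(x + 1)^2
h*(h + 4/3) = h^2 + 4*h/3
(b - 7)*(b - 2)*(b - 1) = b^3 - 10*b^2 + 23*b - 14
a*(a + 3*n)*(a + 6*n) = a^3 + 9*a^2*n + 18*a*n^2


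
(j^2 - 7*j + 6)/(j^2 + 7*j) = (j^2 - 7*j + 6)/(j*(j + 7))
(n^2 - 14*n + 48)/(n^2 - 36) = (n - 8)/(n + 6)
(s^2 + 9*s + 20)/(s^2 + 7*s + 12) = (s + 5)/(s + 3)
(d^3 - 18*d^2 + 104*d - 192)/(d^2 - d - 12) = (d^2 - 14*d + 48)/(d + 3)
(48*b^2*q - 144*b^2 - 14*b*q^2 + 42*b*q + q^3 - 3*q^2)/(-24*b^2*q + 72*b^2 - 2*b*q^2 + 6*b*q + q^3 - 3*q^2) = (-8*b + q)/(4*b + q)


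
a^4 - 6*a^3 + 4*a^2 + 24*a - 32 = (a - 4)*(a - 2)^2*(a + 2)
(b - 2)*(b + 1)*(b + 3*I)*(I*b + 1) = I*b^4 - 2*b^3 - I*b^3 + 2*b^2 + I*b^2 + 4*b - 3*I*b - 6*I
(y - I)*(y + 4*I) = y^2 + 3*I*y + 4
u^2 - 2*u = u*(u - 2)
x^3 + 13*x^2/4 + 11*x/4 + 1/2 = (x + 1/4)*(x + 1)*(x + 2)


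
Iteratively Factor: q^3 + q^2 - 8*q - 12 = (q + 2)*(q^2 - q - 6) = (q - 3)*(q + 2)*(q + 2)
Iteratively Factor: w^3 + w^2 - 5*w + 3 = (w - 1)*(w^2 + 2*w - 3) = (w - 1)^2*(w + 3)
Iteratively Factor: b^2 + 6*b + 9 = (b + 3)*(b + 3)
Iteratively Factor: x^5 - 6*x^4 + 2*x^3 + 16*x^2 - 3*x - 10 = (x - 5)*(x^4 - x^3 - 3*x^2 + x + 2) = (x - 5)*(x - 1)*(x^3 - 3*x - 2) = (x - 5)*(x - 2)*(x - 1)*(x^2 + 2*x + 1) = (x - 5)*(x - 2)*(x - 1)*(x + 1)*(x + 1)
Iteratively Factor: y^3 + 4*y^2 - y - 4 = (y + 1)*(y^2 + 3*y - 4) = (y - 1)*(y + 1)*(y + 4)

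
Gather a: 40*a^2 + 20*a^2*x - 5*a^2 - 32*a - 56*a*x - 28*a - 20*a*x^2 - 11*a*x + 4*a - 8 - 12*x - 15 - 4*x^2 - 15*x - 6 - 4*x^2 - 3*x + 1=a^2*(20*x + 35) + a*(-20*x^2 - 67*x - 56) - 8*x^2 - 30*x - 28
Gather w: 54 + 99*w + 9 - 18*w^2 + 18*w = -18*w^2 + 117*w + 63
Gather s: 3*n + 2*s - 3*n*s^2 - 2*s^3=-3*n*s^2 + 3*n - 2*s^3 + 2*s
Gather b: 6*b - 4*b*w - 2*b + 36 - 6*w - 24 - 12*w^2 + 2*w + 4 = b*(4 - 4*w) - 12*w^2 - 4*w + 16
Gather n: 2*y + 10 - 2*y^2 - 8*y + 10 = -2*y^2 - 6*y + 20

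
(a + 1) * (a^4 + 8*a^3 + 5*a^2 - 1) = a^5 + 9*a^4 + 13*a^3 + 5*a^2 - a - 1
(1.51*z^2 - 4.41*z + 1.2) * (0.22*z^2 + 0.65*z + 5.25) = 0.3322*z^4 + 0.0113*z^3 + 5.325*z^2 - 22.3725*z + 6.3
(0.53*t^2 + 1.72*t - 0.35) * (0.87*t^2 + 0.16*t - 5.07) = 0.4611*t^4 + 1.5812*t^3 - 2.7164*t^2 - 8.7764*t + 1.7745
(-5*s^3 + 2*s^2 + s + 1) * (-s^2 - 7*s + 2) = 5*s^5 + 33*s^4 - 25*s^3 - 4*s^2 - 5*s + 2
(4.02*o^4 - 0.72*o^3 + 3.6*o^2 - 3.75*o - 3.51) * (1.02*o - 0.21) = 4.1004*o^5 - 1.5786*o^4 + 3.8232*o^3 - 4.581*o^2 - 2.7927*o + 0.7371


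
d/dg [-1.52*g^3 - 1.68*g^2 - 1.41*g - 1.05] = -4.56*g^2 - 3.36*g - 1.41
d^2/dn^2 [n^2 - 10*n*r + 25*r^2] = 2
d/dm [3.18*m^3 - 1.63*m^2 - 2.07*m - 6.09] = 9.54*m^2 - 3.26*m - 2.07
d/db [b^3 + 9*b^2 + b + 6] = 3*b^2 + 18*b + 1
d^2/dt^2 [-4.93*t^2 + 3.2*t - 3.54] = -9.86000000000000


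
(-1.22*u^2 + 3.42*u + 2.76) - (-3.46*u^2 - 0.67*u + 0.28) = 2.24*u^2 + 4.09*u + 2.48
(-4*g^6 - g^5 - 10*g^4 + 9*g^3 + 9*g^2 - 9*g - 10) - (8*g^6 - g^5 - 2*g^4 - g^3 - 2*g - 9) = -12*g^6 - 8*g^4 + 10*g^3 + 9*g^2 - 7*g - 1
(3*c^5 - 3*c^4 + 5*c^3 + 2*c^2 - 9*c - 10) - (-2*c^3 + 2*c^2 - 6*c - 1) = 3*c^5 - 3*c^4 + 7*c^3 - 3*c - 9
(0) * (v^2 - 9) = 0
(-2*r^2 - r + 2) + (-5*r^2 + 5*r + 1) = -7*r^2 + 4*r + 3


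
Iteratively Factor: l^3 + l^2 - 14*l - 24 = (l + 2)*(l^2 - l - 12) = (l + 2)*(l + 3)*(l - 4)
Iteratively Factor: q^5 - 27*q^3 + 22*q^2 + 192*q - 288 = (q - 3)*(q^4 + 3*q^3 - 18*q^2 - 32*q + 96) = (q - 3)*(q + 4)*(q^3 - q^2 - 14*q + 24) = (q - 3)*(q - 2)*(q + 4)*(q^2 + q - 12) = (q - 3)^2*(q - 2)*(q + 4)*(q + 4)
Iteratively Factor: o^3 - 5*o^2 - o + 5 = (o - 5)*(o^2 - 1) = (o - 5)*(o - 1)*(o + 1)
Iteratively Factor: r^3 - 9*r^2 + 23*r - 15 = (r - 1)*(r^2 - 8*r + 15) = (r - 3)*(r - 1)*(r - 5)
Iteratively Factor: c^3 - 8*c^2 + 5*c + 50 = (c - 5)*(c^2 - 3*c - 10) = (c - 5)^2*(c + 2)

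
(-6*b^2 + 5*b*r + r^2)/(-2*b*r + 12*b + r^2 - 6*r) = (6*b^2 - 5*b*r - r^2)/(2*b*r - 12*b - r^2 + 6*r)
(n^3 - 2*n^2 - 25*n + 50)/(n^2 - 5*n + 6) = (n^2 - 25)/(n - 3)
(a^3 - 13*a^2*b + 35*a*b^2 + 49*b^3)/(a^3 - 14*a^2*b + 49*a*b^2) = (a + b)/a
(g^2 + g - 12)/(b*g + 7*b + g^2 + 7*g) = (g^2 + g - 12)/(b*g + 7*b + g^2 + 7*g)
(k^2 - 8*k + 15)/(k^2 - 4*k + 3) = (k - 5)/(k - 1)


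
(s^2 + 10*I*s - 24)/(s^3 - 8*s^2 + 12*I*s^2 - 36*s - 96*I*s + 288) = (s + 4*I)/(s^2 + s*(-8 + 6*I) - 48*I)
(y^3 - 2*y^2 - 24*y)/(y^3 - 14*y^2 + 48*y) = (y + 4)/(y - 8)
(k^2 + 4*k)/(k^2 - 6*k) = (k + 4)/(k - 6)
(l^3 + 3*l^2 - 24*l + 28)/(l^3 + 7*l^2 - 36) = (l^2 + 5*l - 14)/(l^2 + 9*l + 18)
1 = 1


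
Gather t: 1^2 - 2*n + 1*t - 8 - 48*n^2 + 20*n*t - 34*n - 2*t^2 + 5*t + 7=-48*n^2 - 36*n - 2*t^2 + t*(20*n + 6)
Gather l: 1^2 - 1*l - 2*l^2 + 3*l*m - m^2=-2*l^2 + l*(3*m - 1) - m^2 + 1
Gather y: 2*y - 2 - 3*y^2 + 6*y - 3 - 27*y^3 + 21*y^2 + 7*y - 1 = -27*y^3 + 18*y^2 + 15*y - 6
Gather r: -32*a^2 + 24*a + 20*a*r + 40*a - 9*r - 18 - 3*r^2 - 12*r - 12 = -32*a^2 + 64*a - 3*r^2 + r*(20*a - 21) - 30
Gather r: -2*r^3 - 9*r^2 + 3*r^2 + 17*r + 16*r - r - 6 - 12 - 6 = -2*r^3 - 6*r^2 + 32*r - 24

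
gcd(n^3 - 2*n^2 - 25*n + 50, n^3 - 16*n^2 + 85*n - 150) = n - 5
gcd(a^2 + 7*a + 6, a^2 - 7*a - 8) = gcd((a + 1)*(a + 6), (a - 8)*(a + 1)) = a + 1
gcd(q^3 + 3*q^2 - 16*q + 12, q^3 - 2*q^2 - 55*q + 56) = q - 1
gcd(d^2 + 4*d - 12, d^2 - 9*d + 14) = d - 2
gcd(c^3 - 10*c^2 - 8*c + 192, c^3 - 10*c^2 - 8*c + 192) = c^3 - 10*c^2 - 8*c + 192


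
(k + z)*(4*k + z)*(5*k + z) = 20*k^3 + 29*k^2*z + 10*k*z^2 + z^3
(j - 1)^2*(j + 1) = j^3 - j^2 - j + 1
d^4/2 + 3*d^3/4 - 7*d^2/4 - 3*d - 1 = (d/2 + 1)*(d - 2)*(d + 1/2)*(d + 1)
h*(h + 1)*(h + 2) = h^3 + 3*h^2 + 2*h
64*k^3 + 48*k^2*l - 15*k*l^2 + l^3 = (-8*k + l)^2*(k + l)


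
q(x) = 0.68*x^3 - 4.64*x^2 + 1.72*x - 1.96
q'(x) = 2.04*x^2 - 9.28*x + 1.72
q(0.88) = -3.58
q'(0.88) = -4.87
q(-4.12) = -135.36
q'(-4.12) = 74.58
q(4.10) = -26.04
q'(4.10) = -2.04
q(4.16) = -26.15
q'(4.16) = -1.58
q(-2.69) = -53.40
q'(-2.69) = 41.44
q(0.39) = -1.95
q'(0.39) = -1.59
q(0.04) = -1.90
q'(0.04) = 1.35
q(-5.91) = -314.56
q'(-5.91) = 127.82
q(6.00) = -11.80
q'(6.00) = 19.48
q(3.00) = -20.20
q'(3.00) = -7.76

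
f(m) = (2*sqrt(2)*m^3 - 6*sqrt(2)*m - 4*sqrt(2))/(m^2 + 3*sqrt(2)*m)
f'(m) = (-2*m - 3*sqrt(2))*(2*sqrt(2)*m^3 - 6*sqrt(2)*m - 4*sqrt(2))/(m^2 + 3*sqrt(2)*m)^2 + (6*sqrt(2)*m^2 - 6*sqrt(2))/(m^2 + 3*sqrt(2)*m)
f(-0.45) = 1.23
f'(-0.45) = 6.37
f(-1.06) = 0.01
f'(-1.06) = -0.31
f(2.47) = 0.97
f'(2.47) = 2.08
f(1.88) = -0.24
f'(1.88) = 2.04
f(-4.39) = -321.07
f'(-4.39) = -2012.31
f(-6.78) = -48.23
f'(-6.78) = -3.94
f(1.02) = -2.11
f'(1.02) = 2.53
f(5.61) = 8.07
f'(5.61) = 2.42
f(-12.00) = -51.47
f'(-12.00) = 2.11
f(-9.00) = -46.51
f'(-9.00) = 0.91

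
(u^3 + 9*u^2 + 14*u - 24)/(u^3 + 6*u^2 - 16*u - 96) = (u - 1)/(u - 4)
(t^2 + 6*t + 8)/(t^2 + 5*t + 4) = (t + 2)/(t + 1)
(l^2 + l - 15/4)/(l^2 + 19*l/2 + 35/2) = (l - 3/2)/(l + 7)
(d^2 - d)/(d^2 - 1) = d/(d + 1)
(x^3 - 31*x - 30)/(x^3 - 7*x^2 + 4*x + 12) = (x + 5)/(x - 2)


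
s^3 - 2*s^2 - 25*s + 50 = (s - 5)*(s - 2)*(s + 5)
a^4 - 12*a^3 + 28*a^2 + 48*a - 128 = (a - 8)*(a - 4)*(a - 2)*(a + 2)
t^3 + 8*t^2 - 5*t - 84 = (t - 3)*(t + 4)*(t + 7)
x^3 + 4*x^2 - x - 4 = (x - 1)*(x + 1)*(x + 4)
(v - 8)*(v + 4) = v^2 - 4*v - 32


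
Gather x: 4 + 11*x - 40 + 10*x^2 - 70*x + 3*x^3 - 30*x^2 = 3*x^3 - 20*x^2 - 59*x - 36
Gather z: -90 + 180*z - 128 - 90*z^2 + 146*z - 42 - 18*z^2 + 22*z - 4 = -108*z^2 + 348*z - 264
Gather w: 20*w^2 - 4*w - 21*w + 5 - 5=20*w^2 - 25*w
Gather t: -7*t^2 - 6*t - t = -7*t^2 - 7*t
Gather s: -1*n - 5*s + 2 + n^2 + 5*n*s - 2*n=n^2 - 3*n + s*(5*n - 5) + 2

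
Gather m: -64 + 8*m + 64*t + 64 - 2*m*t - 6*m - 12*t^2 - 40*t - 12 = m*(2 - 2*t) - 12*t^2 + 24*t - 12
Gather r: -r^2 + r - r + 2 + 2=4 - r^2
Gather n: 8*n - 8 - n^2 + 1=-n^2 + 8*n - 7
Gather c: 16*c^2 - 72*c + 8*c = 16*c^2 - 64*c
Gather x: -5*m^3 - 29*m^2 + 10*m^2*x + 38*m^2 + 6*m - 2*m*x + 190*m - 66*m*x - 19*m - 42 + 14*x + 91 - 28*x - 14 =-5*m^3 + 9*m^2 + 177*m + x*(10*m^2 - 68*m - 14) + 35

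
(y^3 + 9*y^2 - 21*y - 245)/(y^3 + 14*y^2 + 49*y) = (y - 5)/y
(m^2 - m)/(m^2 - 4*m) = (m - 1)/(m - 4)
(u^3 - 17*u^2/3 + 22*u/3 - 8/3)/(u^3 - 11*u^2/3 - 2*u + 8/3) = (u - 1)/(u + 1)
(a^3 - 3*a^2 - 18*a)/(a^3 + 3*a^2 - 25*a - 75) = a*(a - 6)/(a^2 - 25)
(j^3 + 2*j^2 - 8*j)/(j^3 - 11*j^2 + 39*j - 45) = j*(j^2 + 2*j - 8)/(j^3 - 11*j^2 + 39*j - 45)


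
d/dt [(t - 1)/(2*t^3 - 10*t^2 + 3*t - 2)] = (2*t^3 - 10*t^2 + 3*t - (t - 1)*(6*t^2 - 20*t + 3) - 2)/(2*t^3 - 10*t^2 + 3*t - 2)^2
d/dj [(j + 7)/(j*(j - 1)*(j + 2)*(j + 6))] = (-3*j^4 - 42*j^3 - 151*j^2 - 56*j + 84)/(j^2*(j^6 + 14*j^5 + 57*j^4 + 32*j^3 - 152*j^2 - 96*j + 144))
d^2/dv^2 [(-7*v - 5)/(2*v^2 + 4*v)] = (v*(v + 2)*(21*v + 19) - 4*(v + 1)^2*(7*v + 5))/(v^3*(v + 2)^3)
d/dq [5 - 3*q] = -3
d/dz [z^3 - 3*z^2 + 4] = 3*z*(z - 2)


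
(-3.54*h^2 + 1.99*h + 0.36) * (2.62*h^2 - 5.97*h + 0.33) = -9.2748*h^4 + 26.3476*h^3 - 12.1053*h^2 - 1.4925*h + 0.1188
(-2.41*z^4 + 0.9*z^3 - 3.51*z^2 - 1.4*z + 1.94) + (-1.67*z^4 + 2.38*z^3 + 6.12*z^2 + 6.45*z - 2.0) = -4.08*z^4 + 3.28*z^3 + 2.61*z^2 + 5.05*z - 0.0600000000000001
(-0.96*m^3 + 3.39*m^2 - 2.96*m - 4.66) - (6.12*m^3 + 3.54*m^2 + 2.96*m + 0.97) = -7.08*m^3 - 0.15*m^2 - 5.92*m - 5.63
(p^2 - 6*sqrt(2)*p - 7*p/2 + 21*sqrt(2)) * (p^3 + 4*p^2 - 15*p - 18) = p^5 - 6*sqrt(2)*p^4 + p^4/2 - 29*p^3 - 3*sqrt(2)*p^3 + 69*p^2/2 + 174*sqrt(2)*p^2 - 207*sqrt(2)*p + 63*p - 378*sqrt(2)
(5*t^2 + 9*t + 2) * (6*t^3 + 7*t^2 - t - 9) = 30*t^5 + 89*t^4 + 70*t^3 - 40*t^2 - 83*t - 18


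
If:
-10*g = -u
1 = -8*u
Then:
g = -1/80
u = -1/8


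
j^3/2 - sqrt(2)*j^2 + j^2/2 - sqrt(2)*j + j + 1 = (j/2 + 1/2)*(j - sqrt(2))^2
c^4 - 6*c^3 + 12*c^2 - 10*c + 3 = (c - 3)*(c - 1)^3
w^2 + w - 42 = (w - 6)*(w + 7)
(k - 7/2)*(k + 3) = k^2 - k/2 - 21/2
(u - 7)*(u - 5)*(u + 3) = u^3 - 9*u^2 - u + 105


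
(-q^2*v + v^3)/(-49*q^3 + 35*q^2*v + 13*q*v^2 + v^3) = v*(q + v)/(49*q^2 + 14*q*v + v^2)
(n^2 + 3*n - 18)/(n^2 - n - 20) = (-n^2 - 3*n + 18)/(-n^2 + n + 20)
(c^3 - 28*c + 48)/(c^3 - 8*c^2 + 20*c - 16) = (c + 6)/(c - 2)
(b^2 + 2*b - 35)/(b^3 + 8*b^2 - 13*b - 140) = (b - 5)/(b^2 + b - 20)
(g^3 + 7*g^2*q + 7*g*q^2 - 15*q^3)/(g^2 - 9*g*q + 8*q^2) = (-g^2 - 8*g*q - 15*q^2)/(-g + 8*q)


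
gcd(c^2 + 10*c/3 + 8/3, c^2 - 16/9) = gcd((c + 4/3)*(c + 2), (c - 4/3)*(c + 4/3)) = c + 4/3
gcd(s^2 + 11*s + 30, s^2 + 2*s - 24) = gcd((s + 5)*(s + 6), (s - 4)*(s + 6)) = s + 6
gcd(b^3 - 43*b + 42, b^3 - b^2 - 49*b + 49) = b^2 + 6*b - 7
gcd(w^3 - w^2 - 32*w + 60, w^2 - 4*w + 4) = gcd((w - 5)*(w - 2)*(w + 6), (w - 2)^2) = w - 2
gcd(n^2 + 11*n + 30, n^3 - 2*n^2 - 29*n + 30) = n + 5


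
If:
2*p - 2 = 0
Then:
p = 1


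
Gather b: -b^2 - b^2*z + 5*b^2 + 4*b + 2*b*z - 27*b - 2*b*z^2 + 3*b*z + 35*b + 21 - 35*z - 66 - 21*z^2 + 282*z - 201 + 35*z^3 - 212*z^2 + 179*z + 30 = b^2*(4 - z) + b*(-2*z^2 + 5*z + 12) + 35*z^3 - 233*z^2 + 426*z - 216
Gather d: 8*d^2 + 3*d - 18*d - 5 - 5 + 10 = 8*d^2 - 15*d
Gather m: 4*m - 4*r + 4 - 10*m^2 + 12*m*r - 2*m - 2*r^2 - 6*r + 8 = -10*m^2 + m*(12*r + 2) - 2*r^2 - 10*r + 12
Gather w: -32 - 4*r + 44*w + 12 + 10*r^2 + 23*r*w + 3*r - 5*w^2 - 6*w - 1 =10*r^2 - r - 5*w^2 + w*(23*r + 38) - 21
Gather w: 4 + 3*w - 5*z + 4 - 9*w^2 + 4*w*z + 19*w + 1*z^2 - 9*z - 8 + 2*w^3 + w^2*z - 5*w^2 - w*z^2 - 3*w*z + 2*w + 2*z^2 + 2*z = 2*w^3 + w^2*(z - 14) + w*(-z^2 + z + 24) + 3*z^2 - 12*z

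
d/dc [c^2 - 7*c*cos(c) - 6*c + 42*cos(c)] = 7*c*sin(c) + 2*c - 42*sin(c) - 7*cos(c) - 6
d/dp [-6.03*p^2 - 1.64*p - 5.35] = -12.06*p - 1.64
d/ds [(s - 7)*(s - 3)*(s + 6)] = 3*s^2 - 8*s - 39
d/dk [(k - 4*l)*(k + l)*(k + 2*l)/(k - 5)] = (2*k^3 - k^2*l - 15*k^2 + 10*k*l + 8*l^3 + 50*l^2)/(k^2 - 10*k + 25)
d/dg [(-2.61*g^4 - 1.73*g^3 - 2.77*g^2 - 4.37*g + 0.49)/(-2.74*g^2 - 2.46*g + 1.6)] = (14.3028*g^5 + 24.002*g^4 - 8.1924*g^3 - 13.4636*g^2 - 6.1788*g - 5.7866)/(7.5076*g^4 + 13.4808*g^3 - 2.7164*g^2 - 7.872*g + 2.56)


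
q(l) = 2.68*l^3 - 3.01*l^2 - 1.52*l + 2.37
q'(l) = 8.04*l^2 - 6.02*l - 1.52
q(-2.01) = -28.50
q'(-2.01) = 43.06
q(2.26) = 14.50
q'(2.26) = 25.94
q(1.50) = 2.36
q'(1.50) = 7.54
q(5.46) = 340.57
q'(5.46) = 205.30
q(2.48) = 20.97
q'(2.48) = 33.00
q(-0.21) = 2.53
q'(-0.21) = 0.10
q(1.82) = 5.79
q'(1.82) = 14.16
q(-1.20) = -4.77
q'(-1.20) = 17.28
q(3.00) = 43.08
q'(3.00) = 52.78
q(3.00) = 43.08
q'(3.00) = 52.78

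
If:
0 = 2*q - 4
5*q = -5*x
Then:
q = 2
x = -2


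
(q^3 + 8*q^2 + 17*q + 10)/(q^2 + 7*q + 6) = (q^2 + 7*q + 10)/(q + 6)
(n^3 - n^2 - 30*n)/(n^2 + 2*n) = (n^2 - n - 30)/(n + 2)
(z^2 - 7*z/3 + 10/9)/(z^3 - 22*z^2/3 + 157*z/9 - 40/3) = (3*z - 2)/(3*z^2 - 17*z + 24)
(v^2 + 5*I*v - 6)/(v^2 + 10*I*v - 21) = (v + 2*I)/(v + 7*I)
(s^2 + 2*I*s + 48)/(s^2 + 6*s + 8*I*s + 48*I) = (s - 6*I)/(s + 6)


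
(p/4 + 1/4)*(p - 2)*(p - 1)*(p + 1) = p^4/4 - p^3/4 - 3*p^2/4 + p/4 + 1/2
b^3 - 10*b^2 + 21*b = b*(b - 7)*(b - 3)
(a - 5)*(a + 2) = a^2 - 3*a - 10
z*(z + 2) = z^2 + 2*z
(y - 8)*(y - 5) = y^2 - 13*y + 40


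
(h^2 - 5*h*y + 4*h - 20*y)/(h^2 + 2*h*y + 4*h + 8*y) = (h - 5*y)/(h + 2*y)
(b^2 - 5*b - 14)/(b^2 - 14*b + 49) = (b + 2)/(b - 7)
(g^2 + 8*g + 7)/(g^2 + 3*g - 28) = (g + 1)/(g - 4)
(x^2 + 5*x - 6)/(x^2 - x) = (x + 6)/x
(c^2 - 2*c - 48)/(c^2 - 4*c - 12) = (-c^2 + 2*c + 48)/(-c^2 + 4*c + 12)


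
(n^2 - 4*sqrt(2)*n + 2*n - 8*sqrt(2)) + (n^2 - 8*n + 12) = 2*n^2 - 6*n - 4*sqrt(2)*n - 8*sqrt(2) + 12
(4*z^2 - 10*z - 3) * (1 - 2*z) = -8*z^3 + 24*z^2 - 4*z - 3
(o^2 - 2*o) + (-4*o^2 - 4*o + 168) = -3*o^2 - 6*o + 168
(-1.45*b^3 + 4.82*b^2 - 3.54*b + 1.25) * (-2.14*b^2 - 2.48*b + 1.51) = 3.103*b^5 - 6.7188*b^4 - 6.5675*b^3 + 13.3824*b^2 - 8.4454*b + 1.8875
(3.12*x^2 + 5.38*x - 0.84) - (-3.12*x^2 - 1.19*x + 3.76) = 6.24*x^2 + 6.57*x - 4.6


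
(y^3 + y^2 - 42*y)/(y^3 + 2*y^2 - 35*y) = (y - 6)/(y - 5)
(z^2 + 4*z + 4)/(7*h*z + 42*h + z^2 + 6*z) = (z^2 + 4*z + 4)/(7*h*z + 42*h + z^2 + 6*z)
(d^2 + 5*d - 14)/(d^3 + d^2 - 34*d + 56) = 1/(d - 4)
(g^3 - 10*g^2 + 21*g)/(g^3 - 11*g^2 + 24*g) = (g - 7)/(g - 8)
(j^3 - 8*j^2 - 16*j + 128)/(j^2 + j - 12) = (j^2 - 12*j + 32)/(j - 3)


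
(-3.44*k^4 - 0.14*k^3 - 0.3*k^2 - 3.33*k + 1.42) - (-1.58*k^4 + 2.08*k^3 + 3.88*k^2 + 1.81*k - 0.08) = -1.86*k^4 - 2.22*k^3 - 4.18*k^2 - 5.14*k + 1.5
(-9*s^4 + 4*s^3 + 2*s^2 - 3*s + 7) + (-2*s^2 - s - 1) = -9*s^4 + 4*s^3 - 4*s + 6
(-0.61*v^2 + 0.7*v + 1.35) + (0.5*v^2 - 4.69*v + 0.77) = -0.11*v^2 - 3.99*v + 2.12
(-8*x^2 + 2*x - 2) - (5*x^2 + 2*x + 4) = -13*x^2 - 6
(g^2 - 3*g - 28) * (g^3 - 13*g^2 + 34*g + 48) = g^5 - 16*g^4 + 45*g^3 + 310*g^2 - 1096*g - 1344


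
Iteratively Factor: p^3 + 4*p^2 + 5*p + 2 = (p + 1)*(p^2 + 3*p + 2) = (p + 1)^2*(p + 2)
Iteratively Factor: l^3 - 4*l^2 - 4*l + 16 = (l - 2)*(l^2 - 2*l - 8) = (l - 4)*(l - 2)*(l + 2)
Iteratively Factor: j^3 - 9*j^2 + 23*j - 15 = (j - 3)*(j^2 - 6*j + 5) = (j - 3)*(j - 1)*(j - 5)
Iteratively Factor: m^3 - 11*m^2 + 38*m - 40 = (m - 4)*(m^2 - 7*m + 10) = (m - 4)*(m - 2)*(m - 5)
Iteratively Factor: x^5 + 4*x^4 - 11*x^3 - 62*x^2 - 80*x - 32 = (x + 1)*(x^4 + 3*x^3 - 14*x^2 - 48*x - 32) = (x + 1)*(x + 4)*(x^3 - x^2 - 10*x - 8) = (x + 1)*(x + 2)*(x + 4)*(x^2 - 3*x - 4) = (x - 4)*(x + 1)*(x + 2)*(x + 4)*(x + 1)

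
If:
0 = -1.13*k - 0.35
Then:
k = -0.31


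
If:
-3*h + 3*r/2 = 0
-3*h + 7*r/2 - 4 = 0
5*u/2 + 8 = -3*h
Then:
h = 1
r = 2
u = -22/5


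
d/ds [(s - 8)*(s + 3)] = 2*s - 5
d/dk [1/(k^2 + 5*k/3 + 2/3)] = 3*(-6*k - 5)/(3*k^2 + 5*k + 2)^2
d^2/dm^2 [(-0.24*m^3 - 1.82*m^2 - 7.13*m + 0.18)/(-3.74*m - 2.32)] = (6.714048*m^3 + 12.494592*m^2 + 7.75065599999999*m - 109.174768)/(52.313624*m^3 + 97.353696*m^2 + 60.390528*m + 12.487168)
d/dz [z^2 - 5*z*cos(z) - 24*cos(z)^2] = 5*z*sin(z) + 2*z + 24*sin(2*z) - 5*cos(z)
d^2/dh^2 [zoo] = 0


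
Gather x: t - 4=t - 4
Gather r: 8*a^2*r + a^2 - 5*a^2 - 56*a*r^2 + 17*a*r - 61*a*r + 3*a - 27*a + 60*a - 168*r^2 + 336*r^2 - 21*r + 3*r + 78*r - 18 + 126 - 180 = -4*a^2 + 36*a + r^2*(168 - 56*a) + r*(8*a^2 - 44*a + 60) - 72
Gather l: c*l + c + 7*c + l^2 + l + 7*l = 8*c + l^2 + l*(c + 8)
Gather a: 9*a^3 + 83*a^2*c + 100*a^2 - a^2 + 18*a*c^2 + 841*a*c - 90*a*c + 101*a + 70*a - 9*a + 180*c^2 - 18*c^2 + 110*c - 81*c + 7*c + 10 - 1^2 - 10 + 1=9*a^3 + a^2*(83*c + 99) + a*(18*c^2 + 751*c + 162) + 162*c^2 + 36*c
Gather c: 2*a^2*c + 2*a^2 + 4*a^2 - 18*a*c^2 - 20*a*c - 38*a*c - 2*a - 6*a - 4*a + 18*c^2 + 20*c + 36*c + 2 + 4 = 6*a^2 - 12*a + c^2*(18 - 18*a) + c*(2*a^2 - 58*a + 56) + 6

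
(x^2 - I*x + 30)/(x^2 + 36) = (x + 5*I)/(x + 6*I)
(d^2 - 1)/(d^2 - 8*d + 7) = (d + 1)/(d - 7)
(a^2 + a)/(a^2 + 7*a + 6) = a/(a + 6)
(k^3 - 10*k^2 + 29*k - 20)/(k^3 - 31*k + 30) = (k - 4)/(k + 6)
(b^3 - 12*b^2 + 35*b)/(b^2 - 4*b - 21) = b*(b - 5)/(b + 3)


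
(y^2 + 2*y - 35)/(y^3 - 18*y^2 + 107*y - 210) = (y + 7)/(y^2 - 13*y + 42)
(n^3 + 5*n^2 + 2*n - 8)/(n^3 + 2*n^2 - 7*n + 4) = (n + 2)/(n - 1)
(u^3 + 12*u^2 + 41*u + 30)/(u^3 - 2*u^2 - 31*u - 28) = (u^2 + 11*u + 30)/(u^2 - 3*u - 28)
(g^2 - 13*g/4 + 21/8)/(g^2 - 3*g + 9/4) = (4*g - 7)/(2*(2*g - 3))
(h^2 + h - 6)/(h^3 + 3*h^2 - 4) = (h^2 + h - 6)/(h^3 + 3*h^2 - 4)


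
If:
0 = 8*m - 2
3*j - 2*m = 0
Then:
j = 1/6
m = 1/4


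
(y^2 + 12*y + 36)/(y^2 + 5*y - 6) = (y + 6)/(y - 1)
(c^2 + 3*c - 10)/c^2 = 1 + 3/c - 10/c^2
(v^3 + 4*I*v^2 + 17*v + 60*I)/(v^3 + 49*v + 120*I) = (v - 4*I)/(v - 8*I)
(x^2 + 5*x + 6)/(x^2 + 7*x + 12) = (x + 2)/(x + 4)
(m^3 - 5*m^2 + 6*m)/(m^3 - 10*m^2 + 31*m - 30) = m/(m - 5)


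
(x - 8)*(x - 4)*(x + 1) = x^3 - 11*x^2 + 20*x + 32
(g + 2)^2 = g^2 + 4*g + 4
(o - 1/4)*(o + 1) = o^2 + 3*o/4 - 1/4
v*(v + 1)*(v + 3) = v^3 + 4*v^2 + 3*v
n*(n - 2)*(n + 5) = n^3 + 3*n^2 - 10*n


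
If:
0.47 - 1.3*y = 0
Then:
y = 0.36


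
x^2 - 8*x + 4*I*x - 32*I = (x - 8)*(x + 4*I)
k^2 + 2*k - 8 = (k - 2)*(k + 4)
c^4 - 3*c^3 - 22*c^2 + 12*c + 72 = (c - 6)*(c - 2)*(c + 2)*(c + 3)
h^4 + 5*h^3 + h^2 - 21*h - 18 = (h - 2)*(h + 1)*(h + 3)^2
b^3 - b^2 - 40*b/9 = b*(b - 8/3)*(b + 5/3)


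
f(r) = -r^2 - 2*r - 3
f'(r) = -2*r - 2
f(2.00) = -11.00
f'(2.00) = -6.00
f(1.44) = -7.95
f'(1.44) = -4.88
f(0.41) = -3.99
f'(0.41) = -2.82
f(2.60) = -14.96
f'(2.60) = -7.20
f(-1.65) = -2.42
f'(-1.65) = 1.30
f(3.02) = -18.16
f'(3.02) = -8.04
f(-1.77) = -2.59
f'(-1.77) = 1.54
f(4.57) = -33.02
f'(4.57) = -11.14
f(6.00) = -51.00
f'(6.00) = -14.00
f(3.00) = -18.00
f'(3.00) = -8.00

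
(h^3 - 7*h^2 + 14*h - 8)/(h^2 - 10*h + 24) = (h^2 - 3*h + 2)/(h - 6)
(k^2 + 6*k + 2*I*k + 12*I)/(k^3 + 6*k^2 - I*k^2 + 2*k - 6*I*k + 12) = (k + 2*I)/(k^2 - I*k + 2)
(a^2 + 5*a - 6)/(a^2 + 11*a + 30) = (a - 1)/(a + 5)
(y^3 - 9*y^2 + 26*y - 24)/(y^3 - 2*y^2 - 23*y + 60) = (y - 2)/(y + 5)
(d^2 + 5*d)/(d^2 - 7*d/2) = 2*(d + 5)/(2*d - 7)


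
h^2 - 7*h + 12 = (h - 4)*(h - 3)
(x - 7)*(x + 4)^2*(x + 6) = x^4 + 7*x^3 - 34*x^2 - 352*x - 672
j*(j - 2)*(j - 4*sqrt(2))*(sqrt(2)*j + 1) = sqrt(2)*j^4 - 7*j^3 - 2*sqrt(2)*j^3 - 4*sqrt(2)*j^2 + 14*j^2 + 8*sqrt(2)*j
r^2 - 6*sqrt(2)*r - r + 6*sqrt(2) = (r - 1)*(r - 6*sqrt(2))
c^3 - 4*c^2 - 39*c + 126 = (c - 7)*(c - 3)*(c + 6)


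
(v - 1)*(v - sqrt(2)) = v^2 - sqrt(2)*v - v + sqrt(2)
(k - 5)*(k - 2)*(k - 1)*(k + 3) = k^4 - 5*k^3 - 7*k^2 + 41*k - 30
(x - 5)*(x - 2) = x^2 - 7*x + 10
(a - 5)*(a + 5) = a^2 - 25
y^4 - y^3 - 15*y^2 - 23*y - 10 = (y - 5)*(y + 1)^2*(y + 2)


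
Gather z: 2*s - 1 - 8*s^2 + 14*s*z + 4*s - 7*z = -8*s^2 + 6*s + z*(14*s - 7) - 1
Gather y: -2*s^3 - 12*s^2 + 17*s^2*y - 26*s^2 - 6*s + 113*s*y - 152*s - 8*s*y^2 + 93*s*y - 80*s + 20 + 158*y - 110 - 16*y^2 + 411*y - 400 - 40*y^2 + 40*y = -2*s^3 - 38*s^2 - 238*s + y^2*(-8*s - 56) + y*(17*s^2 + 206*s + 609) - 490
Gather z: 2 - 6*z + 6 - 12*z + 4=12 - 18*z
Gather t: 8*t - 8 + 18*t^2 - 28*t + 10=18*t^2 - 20*t + 2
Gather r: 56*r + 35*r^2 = 35*r^2 + 56*r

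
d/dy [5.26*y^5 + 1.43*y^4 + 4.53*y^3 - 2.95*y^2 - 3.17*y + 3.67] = 26.3*y^4 + 5.72*y^3 + 13.59*y^2 - 5.9*y - 3.17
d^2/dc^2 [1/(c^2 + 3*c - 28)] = 2*(-c^2 - 3*c + (2*c + 3)^2 + 28)/(c^2 + 3*c - 28)^3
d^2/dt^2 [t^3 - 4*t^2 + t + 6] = 6*t - 8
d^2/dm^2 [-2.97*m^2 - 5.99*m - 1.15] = -5.94000000000000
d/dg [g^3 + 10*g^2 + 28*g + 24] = 3*g^2 + 20*g + 28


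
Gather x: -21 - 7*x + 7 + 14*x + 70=7*x + 56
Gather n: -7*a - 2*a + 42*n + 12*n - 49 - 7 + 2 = -9*a + 54*n - 54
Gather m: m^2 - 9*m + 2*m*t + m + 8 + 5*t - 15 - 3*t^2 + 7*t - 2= m^2 + m*(2*t - 8) - 3*t^2 + 12*t - 9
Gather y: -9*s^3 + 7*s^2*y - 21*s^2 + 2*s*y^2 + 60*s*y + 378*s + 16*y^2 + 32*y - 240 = -9*s^3 - 21*s^2 + 378*s + y^2*(2*s + 16) + y*(7*s^2 + 60*s + 32) - 240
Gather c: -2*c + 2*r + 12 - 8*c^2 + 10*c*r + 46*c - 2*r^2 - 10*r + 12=-8*c^2 + c*(10*r + 44) - 2*r^2 - 8*r + 24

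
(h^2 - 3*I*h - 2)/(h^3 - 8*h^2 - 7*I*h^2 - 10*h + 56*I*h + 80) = (h - I)/(h^2 - h*(8 + 5*I) + 40*I)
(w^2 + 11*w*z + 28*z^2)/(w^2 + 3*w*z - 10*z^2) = (w^2 + 11*w*z + 28*z^2)/(w^2 + 3*w*z - 10*z^2)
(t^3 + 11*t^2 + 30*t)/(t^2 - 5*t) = (t^2 + 11*t + 30)/(t - 5)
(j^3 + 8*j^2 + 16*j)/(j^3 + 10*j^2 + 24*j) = (j + 4)/(j + 6)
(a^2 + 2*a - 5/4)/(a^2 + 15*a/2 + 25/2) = (a - 1/2)/(a + 5)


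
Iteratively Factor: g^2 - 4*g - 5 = (g + 1)*(g - 5)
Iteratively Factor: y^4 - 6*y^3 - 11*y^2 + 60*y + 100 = (y + 2)*(y^3 - 8*y^2 + 5*y + 50) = (y - 5)*(y + 2)*(y^2 - 3*y - 10) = (y - 5)^2*(y + 2)*(y + 2)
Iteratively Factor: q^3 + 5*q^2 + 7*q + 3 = (q + 3)*(q^2 + 2*q + 1) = (q + 1)*(q + 3)*(q + 1)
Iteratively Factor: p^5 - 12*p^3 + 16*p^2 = (p)*(p^4 - 12*p^2 + 16*p) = p*(p + 4)*(p^3 - 4*p^2 + 4*p) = p*(p - 2)*(p + 4)*(p^2 - 2*p) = p^2*(p - 2)*(p + 4)*(p - 2)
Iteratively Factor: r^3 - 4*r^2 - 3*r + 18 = (r + 2)*(r^2 - 6*r + 9) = (r - 3)*(r + 2)*(r - 3)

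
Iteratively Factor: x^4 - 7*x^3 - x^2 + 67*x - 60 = (x + 3)*(x^3 - 10*x^2 + 29*x - 20) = (x - 4)*(x + 3)*(x^2 - 6*x + 5) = (x - 5)*(x - 4)*(x + 3)*(x - 1)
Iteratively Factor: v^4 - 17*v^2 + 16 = (v + 4)*(v^3 - 4*v^2 - v + 4) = (v - 1)*(v + 4)*(v^2 - 3*v - 4) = (v - 4)*(v - 1)*(v + 4)*(v + 1)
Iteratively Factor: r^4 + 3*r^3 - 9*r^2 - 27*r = (r)*(r^3 + 3*r^2 - 9*r - 27) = r*(r - 3)*(r^2 + 6*r + 9) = r*(r - 3)*(r + 3)*(r + 3)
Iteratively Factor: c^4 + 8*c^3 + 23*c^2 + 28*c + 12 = (c + 2)*(c^3 + 6*c^2 + 11*c + 6) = (c + 2)^2*(c^2 + 4*c + 3) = (c + 2)^2*(c + 3)*(c + 1)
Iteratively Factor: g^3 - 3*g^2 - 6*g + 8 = (g - 4)*(g^2 + g - 2) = (g - 4)*(g - 1)*(g + 2)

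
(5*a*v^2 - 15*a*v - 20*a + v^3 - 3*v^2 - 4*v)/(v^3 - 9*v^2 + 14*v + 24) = (5*a + v)/(v - 6)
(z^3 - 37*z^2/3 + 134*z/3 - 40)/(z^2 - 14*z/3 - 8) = (3*z^2 - 19*z + 20)/(3*z + 4)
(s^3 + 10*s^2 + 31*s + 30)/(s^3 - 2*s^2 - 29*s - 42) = (s + 5)/(s - 7)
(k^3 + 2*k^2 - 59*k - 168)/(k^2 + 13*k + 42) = (k^2 - 5*k - 24)/(k + 6)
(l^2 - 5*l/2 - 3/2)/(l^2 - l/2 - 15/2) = (2*l + 1)/(2*l + 5)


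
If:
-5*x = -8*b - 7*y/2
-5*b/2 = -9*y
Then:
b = 18*y/5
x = 323*y/50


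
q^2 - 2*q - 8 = (q - 4)*(q + 2)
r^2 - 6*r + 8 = (r - 4)*(r - 2)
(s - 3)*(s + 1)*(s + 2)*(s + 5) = s^4 + 5*s^3 - 7*s^2 - 41*s - 30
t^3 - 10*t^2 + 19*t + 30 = (t - 6)*(t - 5)*(t + 1)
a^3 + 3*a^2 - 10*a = a*(a - 2)*(a + 5)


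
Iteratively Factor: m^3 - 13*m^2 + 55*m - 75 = (m - 3)*(m^2 - 10*m + 25) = (m - 5)*(m - 3)*(m - 5)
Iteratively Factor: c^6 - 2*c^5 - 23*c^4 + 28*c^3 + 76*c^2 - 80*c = (c - 2)*(c^5 - 23*c^3 - 18*c^2 + 40*c) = c*(c - 2)*(c^4 - 23*c^2 - 18*c + 40) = c*(c - 5)*(c - 2)*(c^3 + 5*c^2 + 2*c - 8) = c*(c - 5)*(c - 2)*(c + 4)*(c^2 + c - 2) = c*(c - 5)*(c - 2)*(c + 2)*(c + 4)*(c - 1)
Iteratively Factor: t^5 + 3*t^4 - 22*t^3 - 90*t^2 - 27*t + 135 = (t + 3)*(t^4 - 22*t^2 - 24*t + 45) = (t + 3)^2*(t^3 - 3*t^2 - 13*t + 15) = (t + 3)^3*(t^2 - 6*t + 5) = (t - 1)*(t + 3)^3*(t - 5)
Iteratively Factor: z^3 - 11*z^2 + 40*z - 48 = (z - 3)*(z^2 - 8*z + 16) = (z - 4)*(z - 3)*(z - 4)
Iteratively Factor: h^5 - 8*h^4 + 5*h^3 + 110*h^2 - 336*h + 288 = (h - 2)*(h^4 - 6*h^3 - 7*h^2 + 96*h - 144) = (h - 2)*(h + 4)*(h^3 - 10*h^2 + 33*h - 36) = (h - 3)*(h - 2)*(h + 4)*(h^2 - 7*h + 12) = (h - 3)^2*(h - 2)*(h + 4)*(h - 4)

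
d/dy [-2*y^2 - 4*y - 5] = -4*y - 4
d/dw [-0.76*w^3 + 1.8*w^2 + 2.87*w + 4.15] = -2.28*w^2 + 3.6*w + 2.87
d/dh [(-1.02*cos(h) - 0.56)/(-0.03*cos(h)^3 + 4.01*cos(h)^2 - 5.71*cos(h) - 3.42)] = (0.0612*cos(h)^3 - 4.0398*cos(h)^2 - 4.4912*cos(h) - 0.2908)*sin(h)/(0.0009*cos(h)^6 - 0.2406*cos(h)^5 + 16.4227*cos(h)^4 - 45.589*cos(h)^3 + 5.17570000000001*cos(h)^2 + 39.0564*cos(h) + 11.6964)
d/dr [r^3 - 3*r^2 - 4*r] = 3*r^2 - 6*r - 4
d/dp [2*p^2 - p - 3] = 4*p - 1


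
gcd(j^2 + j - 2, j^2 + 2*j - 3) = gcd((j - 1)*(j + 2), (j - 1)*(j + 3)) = j - 1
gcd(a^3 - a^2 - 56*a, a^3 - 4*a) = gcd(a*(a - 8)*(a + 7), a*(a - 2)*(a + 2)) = a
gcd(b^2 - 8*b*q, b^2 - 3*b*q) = b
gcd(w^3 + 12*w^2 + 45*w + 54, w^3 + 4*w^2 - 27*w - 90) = w^2 + 9*w + 18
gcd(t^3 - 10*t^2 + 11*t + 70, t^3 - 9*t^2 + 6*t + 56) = t^2 - 5*t - 14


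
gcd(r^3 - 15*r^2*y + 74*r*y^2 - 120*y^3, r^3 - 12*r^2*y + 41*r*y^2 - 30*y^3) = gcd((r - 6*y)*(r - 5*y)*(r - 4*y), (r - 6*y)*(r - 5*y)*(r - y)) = r^2 - 11*r*y + 30*y^2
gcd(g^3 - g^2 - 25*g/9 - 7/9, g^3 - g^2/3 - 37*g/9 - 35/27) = g^2 - 2*g - 7/9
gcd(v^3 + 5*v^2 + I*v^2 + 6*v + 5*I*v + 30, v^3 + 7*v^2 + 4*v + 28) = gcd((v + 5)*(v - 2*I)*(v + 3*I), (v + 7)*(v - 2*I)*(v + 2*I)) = v - 2*I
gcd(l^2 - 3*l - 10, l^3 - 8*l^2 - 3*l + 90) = l - 5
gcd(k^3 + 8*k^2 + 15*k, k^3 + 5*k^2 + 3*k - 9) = k + 3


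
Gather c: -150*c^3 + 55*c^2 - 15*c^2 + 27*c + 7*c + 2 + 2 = -150*c^3 + 40*c^2 + 34*c + 4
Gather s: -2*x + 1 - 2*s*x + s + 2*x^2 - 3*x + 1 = s*(1 - 2*x) + 2*x^2 - 5*x + 2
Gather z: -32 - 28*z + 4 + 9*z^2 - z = 9*z^2 - 29*z - 28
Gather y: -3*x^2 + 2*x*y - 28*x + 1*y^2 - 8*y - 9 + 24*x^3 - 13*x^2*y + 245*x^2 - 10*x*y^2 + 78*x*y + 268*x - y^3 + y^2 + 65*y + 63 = 24*x^3 + 242*x^2 + 240*x - y^3 + y^2*(2 - 10*x) + y*(-13*x^2 + 80*x + 57) + 54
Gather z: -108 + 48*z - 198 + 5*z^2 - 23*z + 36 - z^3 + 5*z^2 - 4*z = -z^3 + 10*z^2 + 21*z - 270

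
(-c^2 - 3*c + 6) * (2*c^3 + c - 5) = -2*c^5 - 6*c^4 + 11*c^3 + 2*c^2 + 21*c - 30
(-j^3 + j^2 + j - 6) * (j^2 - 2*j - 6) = -j^5 + 3*j^4 + 5*j^3 - 14*j^2 + 6*j + 36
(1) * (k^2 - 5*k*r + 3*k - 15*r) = k^2 - 5*k*r + 3*k - 15*r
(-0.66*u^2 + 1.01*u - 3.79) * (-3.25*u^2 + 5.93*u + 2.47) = 2.145*u^4 - 7.1963*u^3 + 16.6766*u^2 - 19.98*u - 9.3613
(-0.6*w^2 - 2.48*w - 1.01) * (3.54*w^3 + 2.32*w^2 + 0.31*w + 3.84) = -2.124*w^5 - 10.1712*w^4 - 9.515*w^3 - 5.416*w^2 - 9.8363*w - 3.8784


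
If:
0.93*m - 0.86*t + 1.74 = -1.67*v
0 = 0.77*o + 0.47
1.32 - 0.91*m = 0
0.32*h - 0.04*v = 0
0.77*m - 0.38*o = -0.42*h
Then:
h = -3.21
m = 1.45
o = -0.61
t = -46.30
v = -25.69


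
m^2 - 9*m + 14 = (m - 7)*(m - 2)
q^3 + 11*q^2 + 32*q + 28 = (q + 2)^2*(q + 7)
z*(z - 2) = z^2 - 2*z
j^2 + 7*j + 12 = (j + 3)*(j + 4)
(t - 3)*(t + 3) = t^2 - 9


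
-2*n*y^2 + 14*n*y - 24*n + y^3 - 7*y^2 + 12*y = (-2*n + y)*(y - 4)*(y - 3)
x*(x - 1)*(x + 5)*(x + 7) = x^4 + 11*x^3 + 23*x^2 - 35*x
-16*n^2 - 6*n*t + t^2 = (-8*n + t)*(2*n + t)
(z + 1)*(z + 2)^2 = z^3 + 5*z^2 + 8*z + 4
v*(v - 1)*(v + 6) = v^3 + 5*v^2 - 6*v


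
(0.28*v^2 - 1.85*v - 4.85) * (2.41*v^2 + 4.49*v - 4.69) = 0.6748*v^4 - 3.2013*v^3 - 21.3082*v^2 - 13.1*v + 22.7465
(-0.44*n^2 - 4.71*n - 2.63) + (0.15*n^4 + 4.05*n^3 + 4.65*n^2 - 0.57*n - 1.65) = 0.15*n^4 + 4.05*n^3 + 4.21*n^2 - 5.28*n - 4.28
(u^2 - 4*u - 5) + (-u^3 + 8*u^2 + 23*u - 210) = -u^3 + 9*u^2 + 19*u - 215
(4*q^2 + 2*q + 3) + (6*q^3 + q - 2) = 6*q^3 + 4*q^2 + 3*q + 1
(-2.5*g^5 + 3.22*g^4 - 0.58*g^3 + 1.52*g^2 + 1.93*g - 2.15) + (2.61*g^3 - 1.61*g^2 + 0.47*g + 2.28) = -2.5*g^5 + 3.22*g^4 + 2.03*g^3 - 0.0900000000000001*g^2 + 2.4*g + 0.13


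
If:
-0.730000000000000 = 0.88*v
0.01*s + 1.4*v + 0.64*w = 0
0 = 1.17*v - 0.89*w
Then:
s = 185.93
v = -0.83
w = -1.09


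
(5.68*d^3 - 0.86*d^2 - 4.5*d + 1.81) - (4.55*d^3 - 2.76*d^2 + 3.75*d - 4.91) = 1.13*d^3 + 1.9*d^2 - 8.25*d + 6.72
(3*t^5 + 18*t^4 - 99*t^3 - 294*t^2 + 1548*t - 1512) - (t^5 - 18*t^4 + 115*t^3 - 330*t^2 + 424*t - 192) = 2*t^5 + 36*t^4 - 214*t^3 + 36*t^2 + 1124*t - 1320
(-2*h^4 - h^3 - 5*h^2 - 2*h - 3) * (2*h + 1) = -4*h^5 - 4*h^4 - 11*h^3 - 9*h^2 - 8*h - 3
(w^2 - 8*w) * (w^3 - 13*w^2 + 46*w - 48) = w^5 - 21*w^4 + 150*w^3 - 416*w^2 + 384*w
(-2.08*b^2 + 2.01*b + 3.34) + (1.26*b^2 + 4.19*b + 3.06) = -0.82*b^2 + 6.2*b + 6.4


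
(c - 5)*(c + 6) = c^2 + c - 30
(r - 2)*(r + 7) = r^2 + 5*r - 14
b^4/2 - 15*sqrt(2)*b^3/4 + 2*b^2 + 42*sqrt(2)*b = b*(b/2 + sqrt(2))*(b - 6*sqrt(2))*(b - 7*sqrt(2)/2)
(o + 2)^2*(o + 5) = o^3 + 9*o^2 + 24*o + 20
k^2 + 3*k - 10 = (k - 2)*(k + 5)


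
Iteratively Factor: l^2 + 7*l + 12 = (l + 3)*(l + 4)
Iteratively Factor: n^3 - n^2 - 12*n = (n)*(n^2 - n - 12) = n*(n + 3)*(n - 4)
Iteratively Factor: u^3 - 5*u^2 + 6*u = (u)*(u^2 - 5*u + 6) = u*(u - 2)*(u - 3)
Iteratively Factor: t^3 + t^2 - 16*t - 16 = (t - 4)*(t^2 + 5*t + 4) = (t - 4)*(t + 1)*(t + 4)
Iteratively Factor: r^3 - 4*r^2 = (r - 4)*(r^2) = r*(r - 4)*(r)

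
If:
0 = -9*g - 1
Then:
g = -1/9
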